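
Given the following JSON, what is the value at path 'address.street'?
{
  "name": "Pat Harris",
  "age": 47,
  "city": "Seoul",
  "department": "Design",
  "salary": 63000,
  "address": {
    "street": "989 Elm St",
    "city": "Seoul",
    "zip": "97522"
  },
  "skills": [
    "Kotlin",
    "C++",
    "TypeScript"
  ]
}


Query: address.street
Path: address -> street
Value: 989 Elm St

989 Elm St


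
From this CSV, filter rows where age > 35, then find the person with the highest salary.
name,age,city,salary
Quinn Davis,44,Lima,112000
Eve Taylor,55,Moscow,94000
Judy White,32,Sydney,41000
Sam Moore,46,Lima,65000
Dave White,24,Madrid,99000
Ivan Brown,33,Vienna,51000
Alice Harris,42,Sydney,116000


Filter: age > 35
Sort by: salary (descending)

Filtered records (4):
  Alice Harris, age 42, salary $116000
  Quinn Davis, age 44, salary $112000
  Eve Taylor, age 55, salary $94000
  Sam Moore, age 46, salary $65000

Highest salary: Alice Harris ($116000)

Alice Harris


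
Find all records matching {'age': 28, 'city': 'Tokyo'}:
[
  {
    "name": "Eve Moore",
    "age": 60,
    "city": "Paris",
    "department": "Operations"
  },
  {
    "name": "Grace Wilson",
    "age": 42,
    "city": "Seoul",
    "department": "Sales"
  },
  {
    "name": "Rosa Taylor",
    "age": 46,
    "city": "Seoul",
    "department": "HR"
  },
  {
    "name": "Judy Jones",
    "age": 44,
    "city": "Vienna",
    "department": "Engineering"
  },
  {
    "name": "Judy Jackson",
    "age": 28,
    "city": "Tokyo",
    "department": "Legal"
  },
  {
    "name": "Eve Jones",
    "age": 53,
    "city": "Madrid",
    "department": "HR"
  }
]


Search criteria: {'age': 28, 'city': 'Tokyo'}

Checking 6 records:
  Eve Moore: {age: 60, city: Paris}
  Grace Wilson: {age: 42, city: Seoul}
  Rosa Taylor: {age: 46, city: Seoul}
  Judy Jones: {age: 44, city: Vienna}
  Judy Jackson: {age: 28, city: Tokyo} <-- MATCH
  Eve Jones: {age: 53, city: Madrid}

Matches: ["Judy Jackson"]

["Judy Jackson"]


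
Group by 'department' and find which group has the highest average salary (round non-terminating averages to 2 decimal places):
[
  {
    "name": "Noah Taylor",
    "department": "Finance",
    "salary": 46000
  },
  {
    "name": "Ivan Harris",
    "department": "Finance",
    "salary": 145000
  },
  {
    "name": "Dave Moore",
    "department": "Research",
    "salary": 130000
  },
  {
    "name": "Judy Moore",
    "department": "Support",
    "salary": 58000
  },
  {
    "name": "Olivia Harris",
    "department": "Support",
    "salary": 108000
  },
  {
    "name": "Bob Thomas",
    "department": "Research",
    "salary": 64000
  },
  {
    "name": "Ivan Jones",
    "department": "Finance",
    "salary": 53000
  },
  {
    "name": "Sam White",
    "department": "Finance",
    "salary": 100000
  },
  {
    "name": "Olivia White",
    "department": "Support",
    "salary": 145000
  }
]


Group by: department

Groups:
  Finance: 4 people, avg salary = 344000/4 = $86000
  Research: 2 people, avg salary = 194000/2 = $97000
  Support: 3 people, avg salary = 311000/3 ≈ $103666.67

Highest average salary: Support (≈$103666.67)

Support (≈$103666.67)


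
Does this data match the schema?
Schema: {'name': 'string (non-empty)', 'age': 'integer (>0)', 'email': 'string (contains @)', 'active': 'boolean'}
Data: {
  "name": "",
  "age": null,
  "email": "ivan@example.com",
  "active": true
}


Validating each field against schema:
  name: FAIL ("" is an empty string)
  age: FAIL (null is not an integer)
  email: OK (string with @)
  active: OK (boolean)

Result: INVALID (2 errors: name, age)

INVALID (2 errors: name, age)


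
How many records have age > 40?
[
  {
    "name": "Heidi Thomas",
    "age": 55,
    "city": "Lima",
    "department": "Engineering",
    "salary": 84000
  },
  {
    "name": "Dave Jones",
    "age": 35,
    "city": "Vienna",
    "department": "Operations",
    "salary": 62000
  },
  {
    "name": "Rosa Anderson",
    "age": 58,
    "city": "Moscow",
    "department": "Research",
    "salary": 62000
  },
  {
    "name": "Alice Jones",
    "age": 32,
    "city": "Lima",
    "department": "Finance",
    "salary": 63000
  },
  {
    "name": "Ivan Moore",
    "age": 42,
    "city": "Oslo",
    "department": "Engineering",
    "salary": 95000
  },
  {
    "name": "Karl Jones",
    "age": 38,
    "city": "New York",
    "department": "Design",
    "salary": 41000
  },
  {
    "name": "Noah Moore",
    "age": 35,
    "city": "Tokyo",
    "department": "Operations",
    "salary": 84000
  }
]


Data: 7 records
Condition: age > 40

Checking each record:
  Heidi Thomas: 55 MATCH
  Dave Jones: 35
  Rosa Anderson: 58 MATCH
  Alice Jones: 32
  Ivan Moore: 42 MATCH
  Karl Jones: 38
  Noah Moore: 35

Count: 3

3


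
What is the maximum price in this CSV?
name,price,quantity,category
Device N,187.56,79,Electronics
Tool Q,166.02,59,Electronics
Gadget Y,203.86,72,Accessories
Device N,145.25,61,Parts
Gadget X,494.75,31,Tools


Computing maximum price:
Values: [187.56, 166.02, 203.86, 145.25, 494.75]
Max = 494.75

494.75


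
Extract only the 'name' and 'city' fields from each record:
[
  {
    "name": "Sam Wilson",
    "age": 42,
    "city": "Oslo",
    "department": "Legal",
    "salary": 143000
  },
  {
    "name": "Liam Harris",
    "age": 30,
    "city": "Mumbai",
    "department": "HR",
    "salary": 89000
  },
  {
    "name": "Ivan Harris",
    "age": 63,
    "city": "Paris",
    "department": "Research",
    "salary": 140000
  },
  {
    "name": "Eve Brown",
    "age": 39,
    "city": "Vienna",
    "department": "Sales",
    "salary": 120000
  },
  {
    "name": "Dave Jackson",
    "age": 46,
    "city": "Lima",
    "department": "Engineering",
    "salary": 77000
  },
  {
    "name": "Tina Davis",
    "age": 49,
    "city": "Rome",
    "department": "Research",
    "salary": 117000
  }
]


Original: 6 records with fields: name, age, city, department, salary
Keep: ['name', 'city']
Drop: ['age', 'department', 'salary']
Result: 6 records, 2 fields each

[
  {
    "name": "Sam Wilson",
    "city": "Oslo"
  },
  {
    "name": "Liam Harris",
    "city": "Mumbai"
  },
  {
    "name": "Ivan Harris",
    "city": "Paris"
  },
  {
    "name": "Eve Brown",
    "city": "Vienna"
  },
  {
    "name": "Dave Jackson",
    "city": "Lima"
  },
  {
    "name": "Tina Davis",
    "city": "Rome"
  }
]


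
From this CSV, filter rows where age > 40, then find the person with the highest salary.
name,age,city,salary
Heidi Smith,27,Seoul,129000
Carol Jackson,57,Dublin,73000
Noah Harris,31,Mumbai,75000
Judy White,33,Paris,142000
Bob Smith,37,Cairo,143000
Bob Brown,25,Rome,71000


Filter: age > 40
Sort by: salary (descending)

Filtered records (1):
  Carol Jackson, age 57, salary $73000

Highest salary: Carol Jackson ($73000)

Carol Jackson


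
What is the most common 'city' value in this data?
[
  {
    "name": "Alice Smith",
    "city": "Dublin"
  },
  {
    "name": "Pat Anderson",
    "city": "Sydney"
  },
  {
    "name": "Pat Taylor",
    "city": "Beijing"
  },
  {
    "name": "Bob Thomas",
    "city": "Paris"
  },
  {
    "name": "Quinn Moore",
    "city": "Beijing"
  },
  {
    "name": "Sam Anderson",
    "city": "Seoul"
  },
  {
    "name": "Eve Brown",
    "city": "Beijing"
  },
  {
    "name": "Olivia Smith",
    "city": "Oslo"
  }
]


Counting 'city' values across 8 records:

  Beijing: 3 ###
  Dublin: 1 #
  Sydney: 1 #
  Paris: 1 #
  Seoul: 1 #
  Oslo: 1 #

Most common: Beijing (3 times)

Beijing (3 times)


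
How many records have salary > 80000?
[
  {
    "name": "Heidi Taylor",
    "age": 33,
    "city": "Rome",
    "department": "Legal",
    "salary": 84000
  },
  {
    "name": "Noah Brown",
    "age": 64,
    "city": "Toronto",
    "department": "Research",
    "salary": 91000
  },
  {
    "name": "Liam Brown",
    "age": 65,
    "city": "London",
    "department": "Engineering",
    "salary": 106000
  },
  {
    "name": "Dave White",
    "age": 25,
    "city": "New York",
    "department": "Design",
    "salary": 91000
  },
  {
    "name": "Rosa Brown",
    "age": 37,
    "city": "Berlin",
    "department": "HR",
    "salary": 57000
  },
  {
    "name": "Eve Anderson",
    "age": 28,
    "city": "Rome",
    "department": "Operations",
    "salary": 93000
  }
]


Data: 6 records
Condition: salary > 80000

Checking each record:
  Heidi Taylor: 84000 MATCH
  Noah Brown: 91000 MATCH
  Liam Brown: 106000 MATCH
  Dave White: 91000 MATCH
  Rosa Brown: 57000
  Eve Anderson: 93000 MATCH

Count: 5

5


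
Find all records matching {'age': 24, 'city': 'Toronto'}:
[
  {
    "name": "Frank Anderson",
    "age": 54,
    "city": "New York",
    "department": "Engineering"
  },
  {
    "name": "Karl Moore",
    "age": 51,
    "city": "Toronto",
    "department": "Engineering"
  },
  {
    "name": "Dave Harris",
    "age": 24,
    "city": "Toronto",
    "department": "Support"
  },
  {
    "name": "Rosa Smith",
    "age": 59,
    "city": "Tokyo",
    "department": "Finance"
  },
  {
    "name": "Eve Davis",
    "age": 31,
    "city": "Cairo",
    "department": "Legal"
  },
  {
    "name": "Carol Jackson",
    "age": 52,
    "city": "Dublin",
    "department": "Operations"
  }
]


Search criteria: {'age': 24, 'city': 'Toronto'}

Checking 6 records:
  Frank Anderson: {age: 54, city: New York}
  Karl Moore: {age: 51, city: Toronto}
  Dave Harris: {age: 24, city: Toronto} <-- MATCH
  Rosa Smith: {age: 59, city: Tokyo}
  Eve Davis: {age: 31, city: Cairo}
  Carol Jackson: {age: 52, city: Dublin}

Matches: ["Dave Harris"]

["Dave Harris"]


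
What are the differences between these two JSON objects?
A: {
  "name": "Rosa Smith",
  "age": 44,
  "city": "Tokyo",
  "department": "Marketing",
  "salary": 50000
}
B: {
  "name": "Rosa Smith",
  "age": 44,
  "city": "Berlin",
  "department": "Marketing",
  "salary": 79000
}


Comparing each field (in key order):
  name: same
  age: same
  city: DIFFERENT
  department: same
  salary: DIFFERENT
Differences:
  city: Tokyo -> Berlin
  salary: 50000 -> 79000

2 field(s) changed

2 changes: city, salary


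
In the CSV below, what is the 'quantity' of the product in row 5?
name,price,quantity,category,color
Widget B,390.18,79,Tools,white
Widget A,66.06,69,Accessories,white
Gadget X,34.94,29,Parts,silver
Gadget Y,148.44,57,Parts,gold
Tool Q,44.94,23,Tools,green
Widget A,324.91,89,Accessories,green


Query: Row 5 ('Tool Q'), column 'quantity'
Value: 23

23


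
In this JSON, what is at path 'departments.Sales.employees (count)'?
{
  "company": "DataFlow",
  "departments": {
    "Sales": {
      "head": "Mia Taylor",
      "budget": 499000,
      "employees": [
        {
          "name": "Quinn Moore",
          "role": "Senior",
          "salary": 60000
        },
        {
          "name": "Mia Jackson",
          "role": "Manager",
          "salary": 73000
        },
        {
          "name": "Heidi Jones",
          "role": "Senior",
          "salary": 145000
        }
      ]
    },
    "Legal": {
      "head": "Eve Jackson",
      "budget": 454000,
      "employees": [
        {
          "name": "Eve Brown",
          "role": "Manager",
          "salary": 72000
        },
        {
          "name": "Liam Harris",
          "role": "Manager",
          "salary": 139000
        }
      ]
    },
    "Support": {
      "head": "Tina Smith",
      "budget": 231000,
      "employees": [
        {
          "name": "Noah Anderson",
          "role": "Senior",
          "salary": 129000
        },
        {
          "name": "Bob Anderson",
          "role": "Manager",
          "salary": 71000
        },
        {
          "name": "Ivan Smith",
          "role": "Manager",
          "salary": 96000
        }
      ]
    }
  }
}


Path: departments.Sales.employees (count)

Navigate:
  -> departments
  -> Sales
  -> employees (array, length 3)

3


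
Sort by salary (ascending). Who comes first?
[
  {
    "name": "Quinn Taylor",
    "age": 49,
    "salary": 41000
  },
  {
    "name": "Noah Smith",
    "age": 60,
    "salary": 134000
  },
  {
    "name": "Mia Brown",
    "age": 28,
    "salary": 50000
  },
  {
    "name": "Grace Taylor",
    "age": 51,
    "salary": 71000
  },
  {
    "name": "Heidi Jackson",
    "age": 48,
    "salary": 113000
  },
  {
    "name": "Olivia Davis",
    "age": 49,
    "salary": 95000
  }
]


Sort by: salary (ascending)

Sorted order:
  1. Quinn Taylor (salary = 41000)
  2. Mia Brown (salary = 50000)
  3. Grace Taylor (salary = 71000)
  4. Olivia Davis (salary = 95000)
  5. Heidi Jackson (salary = 113000)
  6. Noah Smith (salary = 134000)

First: Quinn Taylor

Quinn Taylor


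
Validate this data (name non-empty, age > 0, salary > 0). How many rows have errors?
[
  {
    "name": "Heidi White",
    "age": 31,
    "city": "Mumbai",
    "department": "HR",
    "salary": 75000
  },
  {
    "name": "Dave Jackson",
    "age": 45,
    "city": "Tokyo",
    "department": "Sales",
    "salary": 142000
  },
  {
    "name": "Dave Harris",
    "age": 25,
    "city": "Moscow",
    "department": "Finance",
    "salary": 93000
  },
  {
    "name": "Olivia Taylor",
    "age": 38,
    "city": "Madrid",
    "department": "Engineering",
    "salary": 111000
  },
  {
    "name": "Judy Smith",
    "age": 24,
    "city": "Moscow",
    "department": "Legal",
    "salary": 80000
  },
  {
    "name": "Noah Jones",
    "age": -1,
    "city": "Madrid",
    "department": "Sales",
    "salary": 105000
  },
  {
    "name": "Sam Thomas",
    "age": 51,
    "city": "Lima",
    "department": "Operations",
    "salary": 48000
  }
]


Validating 7 records:
Rules: name non-empty, age > 0, salary > 0

  Row 1 (Heidi White): OK
  Row 2 (Dave Jackson): OK
  Row 3 (Dave Harris): OK
  Row 4 (Olivia Taylor): OK
  Row 5 (Judy Smith): OK
  Row 6 (Noah Jones): negative age: -1
  Row 7 (Sam Thomas): OK

Total errors: 1

1 errors


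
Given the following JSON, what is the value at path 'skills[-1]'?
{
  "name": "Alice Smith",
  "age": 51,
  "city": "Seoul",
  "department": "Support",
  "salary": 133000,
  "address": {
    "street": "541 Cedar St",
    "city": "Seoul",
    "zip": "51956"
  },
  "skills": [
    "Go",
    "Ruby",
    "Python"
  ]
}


Query: skills[-1]
Path: skills -> last element
Value: Python

Python


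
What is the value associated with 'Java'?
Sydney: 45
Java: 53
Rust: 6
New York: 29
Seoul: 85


Looking up key 'Java'
Value: 53

53


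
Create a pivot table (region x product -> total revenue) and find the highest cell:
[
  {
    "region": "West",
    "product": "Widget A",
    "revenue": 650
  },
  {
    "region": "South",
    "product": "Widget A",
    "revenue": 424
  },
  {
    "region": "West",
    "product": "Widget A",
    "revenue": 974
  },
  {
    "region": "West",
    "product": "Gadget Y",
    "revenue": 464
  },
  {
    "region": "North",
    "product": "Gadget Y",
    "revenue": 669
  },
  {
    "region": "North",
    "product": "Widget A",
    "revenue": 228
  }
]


Pivot: region (rows) x product (columns) -> total revenue

     Gadget Y      Widget A    
North          669           228  
South            0           424  
West           464          1624  

Highest: West / Widget A = $1624

West / Widget A = $1624


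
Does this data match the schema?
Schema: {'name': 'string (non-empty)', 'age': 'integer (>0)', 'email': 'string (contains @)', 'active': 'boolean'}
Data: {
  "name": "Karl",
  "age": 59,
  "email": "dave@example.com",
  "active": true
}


Validating each field against schema:
  name: OK (non-empty string)
  age: OK (positive integer)
  email: OK (string with @)
  active: OK (boolean)

Result: VALID

VALID


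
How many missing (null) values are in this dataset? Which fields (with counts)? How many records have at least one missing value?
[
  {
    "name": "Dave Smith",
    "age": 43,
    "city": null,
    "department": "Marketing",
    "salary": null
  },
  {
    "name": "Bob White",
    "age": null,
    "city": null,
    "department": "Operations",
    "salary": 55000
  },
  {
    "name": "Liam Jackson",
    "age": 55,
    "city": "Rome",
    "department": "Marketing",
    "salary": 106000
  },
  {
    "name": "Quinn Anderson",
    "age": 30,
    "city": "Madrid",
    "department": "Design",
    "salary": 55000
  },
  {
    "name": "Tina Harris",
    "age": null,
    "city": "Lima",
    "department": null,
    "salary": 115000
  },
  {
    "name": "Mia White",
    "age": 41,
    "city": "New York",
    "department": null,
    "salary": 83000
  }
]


Checking for missing (null) values in 6 records:

  Dave Smith: city, salary
  Bob White: age, city
  Liam Jackson: complete
  Quinn Anderson: complete
  Tina Harris: age, department
  Mia White: department

Per field:
  name: 0 missing
  age: 2 missing
  city: 2 missing
  department: 2 missing
  salary: 1 missing

Total missing values: 7
Records with any missing: 4

7 missing values (age: 2, city: 2, department: 2, salary: 1); 4 incomplete records


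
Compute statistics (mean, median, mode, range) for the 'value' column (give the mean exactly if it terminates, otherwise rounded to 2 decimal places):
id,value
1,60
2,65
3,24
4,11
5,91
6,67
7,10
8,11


Data: [60, 65, 24, 11, 91, 67, 10, 11]
Count: 8
Sum: 339
Mean: 339/8 = 42.375
Sorted: [10, 11, 11, 24, 60, 65, 67, 91]
Median: 42.0
Mode: 11 (2 times)
Range: 91 - 10 = 81
Min: 10, Max: 91

mean=42.375, median=42.0, mode=11, range=81


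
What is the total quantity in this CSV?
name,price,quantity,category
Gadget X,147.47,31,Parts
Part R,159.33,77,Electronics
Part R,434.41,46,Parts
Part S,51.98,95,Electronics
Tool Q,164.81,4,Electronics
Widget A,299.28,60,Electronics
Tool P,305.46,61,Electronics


Computing total quantity:
Values: [31, 77, 46, 95, 4, 60, 61]
Sum = 374

374


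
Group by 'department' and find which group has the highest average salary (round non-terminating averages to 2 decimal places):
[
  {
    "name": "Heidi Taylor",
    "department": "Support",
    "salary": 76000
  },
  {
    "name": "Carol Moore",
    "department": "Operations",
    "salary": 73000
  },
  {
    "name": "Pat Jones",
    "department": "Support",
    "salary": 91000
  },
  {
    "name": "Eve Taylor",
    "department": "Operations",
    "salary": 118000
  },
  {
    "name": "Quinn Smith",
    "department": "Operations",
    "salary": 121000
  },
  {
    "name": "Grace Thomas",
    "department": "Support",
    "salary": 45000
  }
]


Group by: department

Groups:
  Operations: 3 people, avg salary = 312000/3 = $104000
  Support: 3 people, avg salary = 212000/3 ≈ $70666.67

Highest average salary: Operations ($104000)

Operations ($104000)


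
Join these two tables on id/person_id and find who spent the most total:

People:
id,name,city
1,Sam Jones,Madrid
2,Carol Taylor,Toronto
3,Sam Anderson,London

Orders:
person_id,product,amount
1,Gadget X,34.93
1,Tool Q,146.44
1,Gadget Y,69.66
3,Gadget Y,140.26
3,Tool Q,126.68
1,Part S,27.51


Join on: people.id = orders.person_id

Joined rows:
  Sam Jones (Madrid) bought Gadget X for $34.93
  Sam Jones (Madrid) bought Tool Q for $146.44
  Sam Jones (Madrid) bought Gadget Y for $69.66
  Sam Anderson (London) bought Gadget Y for $140.26
  Sam Anderson (London) bought Tool Q for $126.68
  Sam Jones (Madrid) bought Part S for $27.51

Total per person:
  Sam Jones: $278.54
  Sam Anderson: $266.94

Top spender: Sam Jones ($278.54)

Sam Jones ($278.54)


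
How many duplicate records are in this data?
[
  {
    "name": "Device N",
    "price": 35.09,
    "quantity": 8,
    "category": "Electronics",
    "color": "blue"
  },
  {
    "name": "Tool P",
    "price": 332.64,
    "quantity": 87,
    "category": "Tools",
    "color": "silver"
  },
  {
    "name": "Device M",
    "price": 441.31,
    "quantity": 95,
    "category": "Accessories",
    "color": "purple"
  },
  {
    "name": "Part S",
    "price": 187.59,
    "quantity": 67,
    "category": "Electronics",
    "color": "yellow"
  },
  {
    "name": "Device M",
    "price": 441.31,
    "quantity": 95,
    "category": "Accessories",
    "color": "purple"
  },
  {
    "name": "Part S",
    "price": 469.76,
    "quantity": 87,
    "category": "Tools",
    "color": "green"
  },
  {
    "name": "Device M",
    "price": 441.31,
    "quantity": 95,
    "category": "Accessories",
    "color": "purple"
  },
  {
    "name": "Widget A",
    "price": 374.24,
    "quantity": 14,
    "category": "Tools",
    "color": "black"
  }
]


Checking 8 records for duplicates:

  Row 1: Device N ($35.09, qty 8)
  Row 2: Tool P ($332.64, qty 87)
  Row 3: Device M ($441.31, qty 95)
  Row 4: Part S ($187.59, qty 67)
  Row 5: Device M ($441.31, qty 95) <-- DUPLICATE
  Row 6: Part S ($469.76, qty 87)
  Row 7: Device M ($441.31, qty 95) <-- DUPLICATE
  Row 8: Widget A ($374.24, qty 14)

Duplicates found: 2
Unique records: 6

2 duplicates, 6 unique


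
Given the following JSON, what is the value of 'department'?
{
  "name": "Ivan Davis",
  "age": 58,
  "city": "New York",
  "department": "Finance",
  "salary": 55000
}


Looking up field 'department'
Value: Finance

Finance


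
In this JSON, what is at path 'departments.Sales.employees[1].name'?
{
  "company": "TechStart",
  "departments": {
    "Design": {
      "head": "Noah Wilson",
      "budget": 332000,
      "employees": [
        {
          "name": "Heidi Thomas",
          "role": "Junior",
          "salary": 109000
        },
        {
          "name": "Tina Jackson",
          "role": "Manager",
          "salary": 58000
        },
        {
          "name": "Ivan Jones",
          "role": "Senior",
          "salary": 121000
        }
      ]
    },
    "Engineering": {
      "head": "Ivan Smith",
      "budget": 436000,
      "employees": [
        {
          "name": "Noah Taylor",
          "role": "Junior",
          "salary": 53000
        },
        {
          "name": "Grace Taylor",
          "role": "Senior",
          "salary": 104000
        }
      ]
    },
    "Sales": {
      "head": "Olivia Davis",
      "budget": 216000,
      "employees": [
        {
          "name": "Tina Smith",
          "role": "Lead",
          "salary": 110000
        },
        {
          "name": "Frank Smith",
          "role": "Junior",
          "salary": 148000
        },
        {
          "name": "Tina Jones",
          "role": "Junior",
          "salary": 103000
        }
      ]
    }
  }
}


Path: departments.Sales.employees[1].name

Navigate:
  -> departments
  -> Sales
  -> employees[1].name = 'Frank Smith'

Frank Smith


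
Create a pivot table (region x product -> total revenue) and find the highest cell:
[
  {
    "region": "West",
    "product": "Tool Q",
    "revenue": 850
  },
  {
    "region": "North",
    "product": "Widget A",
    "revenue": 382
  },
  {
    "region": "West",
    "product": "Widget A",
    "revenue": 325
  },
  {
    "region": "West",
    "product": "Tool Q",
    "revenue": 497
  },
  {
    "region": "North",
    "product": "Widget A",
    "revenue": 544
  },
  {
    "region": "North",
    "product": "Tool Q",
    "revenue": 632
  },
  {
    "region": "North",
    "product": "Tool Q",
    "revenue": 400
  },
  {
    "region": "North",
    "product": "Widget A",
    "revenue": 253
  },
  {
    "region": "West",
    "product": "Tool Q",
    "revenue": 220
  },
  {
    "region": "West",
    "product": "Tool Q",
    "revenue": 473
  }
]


Pivot: region (rows) x product (columns) -> total revenue

     Tool Q        Widget A    
North         1032          1179  
West          2040           325  

Highest: West / Tool Q = $2040

West / Tool Q = $2040


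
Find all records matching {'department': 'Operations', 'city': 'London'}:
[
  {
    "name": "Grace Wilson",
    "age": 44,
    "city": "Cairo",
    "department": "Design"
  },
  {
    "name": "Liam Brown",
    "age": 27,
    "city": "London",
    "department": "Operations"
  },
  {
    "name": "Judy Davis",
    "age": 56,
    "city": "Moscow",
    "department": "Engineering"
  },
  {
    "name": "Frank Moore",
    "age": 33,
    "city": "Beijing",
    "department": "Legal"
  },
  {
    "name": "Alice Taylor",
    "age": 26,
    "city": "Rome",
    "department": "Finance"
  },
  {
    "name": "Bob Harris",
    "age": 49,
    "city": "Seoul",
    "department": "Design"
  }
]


Search criteria: {'department': 'Operations', 'city': 'London'}

Checking 6 records:
  Grace Wilson: {department: Design, city: Cairo}
  Liam Brown: {department: Operations, city: London} <-- MATCH
  Judy Davis: {department: Engineering, city: Moscow}
  Frank Moore: {department: Legal, city: Beijing}
  Alice Taylor: {department: Finance, city: Rome}
  Bob Harris: {department: Design, city: Seoul}

Matches: ["Liam Brown"]

["Liam Brown"]


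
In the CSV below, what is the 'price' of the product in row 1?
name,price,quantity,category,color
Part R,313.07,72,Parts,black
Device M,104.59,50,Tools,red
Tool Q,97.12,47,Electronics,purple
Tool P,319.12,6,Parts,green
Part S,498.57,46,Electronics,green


Query: Row 1 ('Part R'), column 'price'
Value: 313.07

313.07


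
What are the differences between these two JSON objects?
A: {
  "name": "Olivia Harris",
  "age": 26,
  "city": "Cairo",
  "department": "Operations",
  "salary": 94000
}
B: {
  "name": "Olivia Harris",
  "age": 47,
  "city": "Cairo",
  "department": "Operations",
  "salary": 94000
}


Comparing each field (in key order):
  name: same
  age: DIFFERENT
  city: same
  department: same
  salary: same
Differences:
  age: 26 -> 47

1 field(s) changed

1 change: age


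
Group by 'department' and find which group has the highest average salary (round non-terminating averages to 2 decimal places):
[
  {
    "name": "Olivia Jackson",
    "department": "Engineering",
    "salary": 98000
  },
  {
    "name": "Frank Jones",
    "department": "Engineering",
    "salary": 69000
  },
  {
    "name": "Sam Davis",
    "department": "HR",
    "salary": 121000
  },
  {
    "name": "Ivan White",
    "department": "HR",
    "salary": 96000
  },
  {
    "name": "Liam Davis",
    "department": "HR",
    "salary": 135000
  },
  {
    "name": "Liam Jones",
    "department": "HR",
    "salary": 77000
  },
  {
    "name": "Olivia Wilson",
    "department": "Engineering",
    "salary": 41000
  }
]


Group by: department

Groups:
  Engineering: 3 people, avg salary = 208000/3 ≈ $69333.33
  HR: 4 people, avg salary = 429000/4 = $107250

Highest average salary: HR ($107250)

HR ($107250)


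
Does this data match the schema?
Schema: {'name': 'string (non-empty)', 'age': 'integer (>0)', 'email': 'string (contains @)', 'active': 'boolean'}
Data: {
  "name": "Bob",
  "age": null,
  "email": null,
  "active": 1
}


Validating each field against schema:
  name: OK (non-empty string)
  age: FAIL (null is not an integer)
  email: FAIL (null is not a string)
  active: FAIL (1 is not a boolean)

Result: INVALID (3 errors: age, email, active)

INVALID (3 errors: age, email, active)


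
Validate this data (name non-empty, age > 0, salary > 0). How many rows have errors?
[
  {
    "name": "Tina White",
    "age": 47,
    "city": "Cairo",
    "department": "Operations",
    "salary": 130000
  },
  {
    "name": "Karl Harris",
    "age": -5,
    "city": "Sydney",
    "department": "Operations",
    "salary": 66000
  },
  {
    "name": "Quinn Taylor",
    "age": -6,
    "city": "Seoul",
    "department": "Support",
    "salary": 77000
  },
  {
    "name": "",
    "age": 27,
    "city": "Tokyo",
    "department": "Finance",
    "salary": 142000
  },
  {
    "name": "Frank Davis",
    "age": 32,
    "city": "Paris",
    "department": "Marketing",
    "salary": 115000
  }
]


Validating 5 records:
Rules: name non-empty, age > 0, salary > 0

  Row 1 (Tina White): OK
  Row 2 (Karl Harris): negative age: -5
  Row 3 (Quinn Taylor): negative age: -6
  Row 4 (???): empty name
  Row 5 (Frank Davis): OK

Total errors: 3

3 errors


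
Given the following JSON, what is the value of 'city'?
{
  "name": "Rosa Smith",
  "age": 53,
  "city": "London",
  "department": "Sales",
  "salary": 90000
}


Looking up field 'city'
Value: London

London


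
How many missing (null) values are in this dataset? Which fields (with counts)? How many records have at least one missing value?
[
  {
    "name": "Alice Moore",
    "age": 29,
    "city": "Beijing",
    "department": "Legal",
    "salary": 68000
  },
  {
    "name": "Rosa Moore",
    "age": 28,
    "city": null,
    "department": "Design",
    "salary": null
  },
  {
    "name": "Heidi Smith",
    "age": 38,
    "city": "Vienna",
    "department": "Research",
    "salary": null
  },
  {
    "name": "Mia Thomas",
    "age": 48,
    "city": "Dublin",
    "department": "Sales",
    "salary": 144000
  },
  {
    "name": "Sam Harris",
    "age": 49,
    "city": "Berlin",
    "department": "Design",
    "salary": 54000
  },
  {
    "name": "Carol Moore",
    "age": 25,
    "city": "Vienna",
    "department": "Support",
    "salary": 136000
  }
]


Checking for missing (null) values in 6 records:

  Alice Moore: complete
  Rosa Moore: city, salary
  Heidi Smith: salary
  Mia Thomas: complete
  Sam Harris: complete
  Carol Moore: complete

Per field:
  name: 0 missing
  age: 0 missing
  city: 1 missing
  department: 0 missing
  salary: 2 missing

Total missing values: 3
Records with any missing: 2

3 missing values (city: 1, salary: 2); 2 incomplete records


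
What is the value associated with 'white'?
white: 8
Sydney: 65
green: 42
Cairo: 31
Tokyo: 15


Looking up key 'white'
Value: 8

8


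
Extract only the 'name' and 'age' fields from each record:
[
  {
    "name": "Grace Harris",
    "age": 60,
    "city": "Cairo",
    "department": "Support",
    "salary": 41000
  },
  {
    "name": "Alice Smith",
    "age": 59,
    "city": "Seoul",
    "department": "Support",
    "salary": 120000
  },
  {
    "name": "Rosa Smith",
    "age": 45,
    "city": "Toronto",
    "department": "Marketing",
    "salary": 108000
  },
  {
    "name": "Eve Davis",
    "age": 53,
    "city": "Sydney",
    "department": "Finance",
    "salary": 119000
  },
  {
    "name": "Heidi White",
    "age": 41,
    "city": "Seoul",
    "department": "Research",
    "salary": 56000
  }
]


Original: 5 records with fields: name, age, city, department, salary
Keep: ['name', 'age']
Drop: ['city', 'department', 'salary']
Result: 5 records, 2 fields each

[
  {
    "name": "Grace Harris",
    "age": 60
  },
  {
    "name": "Alice Smith",
    "age": 59
  },
  {
    "name": "Rosa Smith",
    "age": 45
  },
  {
    "name": "Eve Davis",
    "age": 53
  },
  {
    "name": "Heidi White",
    "age": 41
  }
]


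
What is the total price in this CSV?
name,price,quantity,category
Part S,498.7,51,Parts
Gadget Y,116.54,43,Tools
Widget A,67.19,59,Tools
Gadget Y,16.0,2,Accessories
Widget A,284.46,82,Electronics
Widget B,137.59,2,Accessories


Computing total price:
Values: [498.7, 116.54, 67.19, 16.0, 284.46, 137.59]
Sum = 1120.48

1120.48


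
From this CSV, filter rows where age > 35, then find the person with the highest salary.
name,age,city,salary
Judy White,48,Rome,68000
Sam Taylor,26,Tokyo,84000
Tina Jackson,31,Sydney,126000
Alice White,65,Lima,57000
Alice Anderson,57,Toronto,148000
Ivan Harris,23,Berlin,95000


Filter: age > 35
Sort by: salary (descending)

Filtered records (3):
  Alice Anderson, age 57, salary $148000
  Judy White, age 48, salary $68000
  Alice White, age 65, salary $57000

Highest salary: Alice Anderson ($148000)

Alice Anderson


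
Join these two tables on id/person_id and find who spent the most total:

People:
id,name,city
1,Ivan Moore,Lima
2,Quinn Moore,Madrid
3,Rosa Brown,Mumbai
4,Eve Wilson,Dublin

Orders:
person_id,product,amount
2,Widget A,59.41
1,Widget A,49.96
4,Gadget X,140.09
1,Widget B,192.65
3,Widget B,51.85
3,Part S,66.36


Join on: people.id = orders.person_id

Joined rows:
  Quinn Moore (Madrid) bought Widget A for $59.41
  Ivan Moore (Lima) bought Widget A for $49.96
  Eve Wilson (Dublin) bought Gadget X for $140.09
  Ivan Moore (Lima) bought Widget B for $192.65
  Rosa Brown (Mumbai) bought Widget B for $51.85
  Rosa Brown (Mumbai) bought Part S for $66.36

Total per person:
  Ivan Moore: $242.61
  Eve Wilson: $140.09
  Rosa Brown: $118.21
  Quinn Moore: $59.41

Top spender: Ivan Moore ($242.61)

Ivan Moore ($242.61)


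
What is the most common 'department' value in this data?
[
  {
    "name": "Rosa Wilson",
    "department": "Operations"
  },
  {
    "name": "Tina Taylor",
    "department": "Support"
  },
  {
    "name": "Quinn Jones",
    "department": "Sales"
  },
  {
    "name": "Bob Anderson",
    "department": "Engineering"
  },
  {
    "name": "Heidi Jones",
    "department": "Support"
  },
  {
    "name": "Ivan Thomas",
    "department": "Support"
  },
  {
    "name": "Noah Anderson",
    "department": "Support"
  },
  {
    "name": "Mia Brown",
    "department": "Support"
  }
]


Counting 'department' values across 8 records:

  Support: 5 #####
  Operations: 1 #
  Sales: 1 #
  Engineering: 1 #

Most common: Support (5 times)

Support (5 times)


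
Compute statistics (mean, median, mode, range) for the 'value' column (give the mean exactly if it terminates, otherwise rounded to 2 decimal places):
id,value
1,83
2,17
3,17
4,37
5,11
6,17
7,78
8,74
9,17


Data: [83, 17, 17, 37, 11, 17, 78, 74, 17]
Count: 9
Sum: 351
Mean: 351/9 = 39
Sorted: [11, 17, 17, 17, 17, 37, 74, 78, 83]
Median: 17.0
Mode: 17 (4 times)
Range: 83 - 11 = 72
Min: 11, Max: 83

mean=39, median=17.0, mode=17, range=72


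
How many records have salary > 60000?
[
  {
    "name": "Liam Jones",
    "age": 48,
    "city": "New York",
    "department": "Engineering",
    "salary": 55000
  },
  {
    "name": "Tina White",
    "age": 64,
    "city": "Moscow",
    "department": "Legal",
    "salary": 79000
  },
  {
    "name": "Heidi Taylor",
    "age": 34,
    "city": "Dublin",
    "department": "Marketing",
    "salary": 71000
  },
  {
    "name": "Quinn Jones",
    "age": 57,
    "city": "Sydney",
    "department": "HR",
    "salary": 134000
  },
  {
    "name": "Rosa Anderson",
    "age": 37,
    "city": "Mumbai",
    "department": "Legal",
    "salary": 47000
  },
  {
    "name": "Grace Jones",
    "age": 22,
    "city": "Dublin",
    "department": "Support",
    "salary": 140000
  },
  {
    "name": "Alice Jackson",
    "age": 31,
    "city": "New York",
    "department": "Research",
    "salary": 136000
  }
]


Data: 7 records
Condition: salary > 60000

Checking each record:
  Liam Jones: 55000
  Tina White: 79000 MATCH
  Heidi Taylor: 71000 MATCH
  Quinn Jones: 134000 MATCH
  Rosa Anderson: 47000
  Grace Jones: 140000 MATCH
  Alice Jackson: 136000 MATCH

Count: 5

5


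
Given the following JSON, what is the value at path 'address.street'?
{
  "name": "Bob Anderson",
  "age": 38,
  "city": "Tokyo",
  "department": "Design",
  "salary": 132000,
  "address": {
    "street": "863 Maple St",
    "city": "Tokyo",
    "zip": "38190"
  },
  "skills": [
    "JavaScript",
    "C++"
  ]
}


Query: address.street
Path: address -> street
Value: 863 Maple St

863 Maple St


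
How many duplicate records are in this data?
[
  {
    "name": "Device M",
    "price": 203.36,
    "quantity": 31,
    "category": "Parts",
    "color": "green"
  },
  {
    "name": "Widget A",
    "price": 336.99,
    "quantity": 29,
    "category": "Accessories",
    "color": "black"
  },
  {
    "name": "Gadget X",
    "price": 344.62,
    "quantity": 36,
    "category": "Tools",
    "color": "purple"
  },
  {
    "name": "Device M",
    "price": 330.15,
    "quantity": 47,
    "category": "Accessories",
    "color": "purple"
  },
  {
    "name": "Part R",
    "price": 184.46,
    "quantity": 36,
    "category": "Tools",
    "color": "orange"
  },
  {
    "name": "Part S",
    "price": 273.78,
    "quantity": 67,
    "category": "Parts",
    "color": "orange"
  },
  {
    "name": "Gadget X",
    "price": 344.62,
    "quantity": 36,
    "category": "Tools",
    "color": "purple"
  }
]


Checking 7 records for duplicates:

  Row 1: Device M ($203.36, qty 31)
  Row 2: Widget A ($336.99, qty 29)
  Row 3: Gadget X ($344.62, qty 36)
  Row 4: Device M ($330.15, qty 47)
  Row 5: Part R ($184.46, qty 36)
  Row 6: Part S ($273.78, qty 67)
  Row 7: Gadget X ($344.62, qty 36) <-- DUPLICATE

Duplicates found: 1
Unique records: 6

1 duplicates, 6 unique


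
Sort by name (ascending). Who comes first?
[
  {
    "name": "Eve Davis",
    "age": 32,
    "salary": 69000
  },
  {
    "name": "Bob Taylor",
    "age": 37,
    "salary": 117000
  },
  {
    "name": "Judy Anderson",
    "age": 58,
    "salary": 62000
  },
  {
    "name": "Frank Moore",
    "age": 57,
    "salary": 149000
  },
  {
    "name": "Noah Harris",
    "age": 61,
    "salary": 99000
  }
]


Sort by: name (ascending)

Sorted order:
  1. Bob Taylor (name = Bob Taylor)
  2. Eve Davis (name = Eve Davis)
  3. Frank Moore (name = Frank Moore)
  4. Judy Anderson (name = Judy Anderson)
  5. Noah Harris (name = Noah Harris)

First: Bob Taylor

Bob Taylor


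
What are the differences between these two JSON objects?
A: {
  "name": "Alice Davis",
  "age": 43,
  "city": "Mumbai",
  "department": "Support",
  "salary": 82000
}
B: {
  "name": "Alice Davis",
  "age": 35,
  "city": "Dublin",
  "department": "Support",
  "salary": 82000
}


Comparing each field (in key order):
  name: same
  age: DIFFERENT
  city: DIFFERENT
  department: same
  salary: same
Differences:
  age: 43 -> 35
  city: Mumbai -> Dublin

2 field(s) changed

2 changes: age, city


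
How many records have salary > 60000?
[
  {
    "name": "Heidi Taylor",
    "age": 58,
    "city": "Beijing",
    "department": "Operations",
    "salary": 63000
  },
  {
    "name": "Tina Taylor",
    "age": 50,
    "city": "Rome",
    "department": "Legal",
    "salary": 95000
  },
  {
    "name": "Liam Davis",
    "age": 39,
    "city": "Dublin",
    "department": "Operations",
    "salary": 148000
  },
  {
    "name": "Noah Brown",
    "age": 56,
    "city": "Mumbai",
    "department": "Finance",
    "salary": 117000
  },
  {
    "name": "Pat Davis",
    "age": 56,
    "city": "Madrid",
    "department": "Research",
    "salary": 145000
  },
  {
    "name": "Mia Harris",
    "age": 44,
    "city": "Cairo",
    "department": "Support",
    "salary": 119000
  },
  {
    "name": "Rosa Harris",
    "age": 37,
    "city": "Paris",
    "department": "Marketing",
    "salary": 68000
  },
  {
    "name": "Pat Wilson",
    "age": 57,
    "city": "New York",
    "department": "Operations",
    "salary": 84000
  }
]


Data: 8 records
Condition: salary > 60000

Checking each record:
  Heidi Taylor: 63000 MATCH
  Tina Taylor: 95000 MATCH
  Liam Davis: 148000 MATCH
  Noah Brown: 117000 MATCH
  Pat Davis: 145000 MATCH
  Mia Harris: 119000 MATCH
  Rosa Harris: 68000 MATCH
  Pat Wilson: 84000 MATCH

Count: 8

8


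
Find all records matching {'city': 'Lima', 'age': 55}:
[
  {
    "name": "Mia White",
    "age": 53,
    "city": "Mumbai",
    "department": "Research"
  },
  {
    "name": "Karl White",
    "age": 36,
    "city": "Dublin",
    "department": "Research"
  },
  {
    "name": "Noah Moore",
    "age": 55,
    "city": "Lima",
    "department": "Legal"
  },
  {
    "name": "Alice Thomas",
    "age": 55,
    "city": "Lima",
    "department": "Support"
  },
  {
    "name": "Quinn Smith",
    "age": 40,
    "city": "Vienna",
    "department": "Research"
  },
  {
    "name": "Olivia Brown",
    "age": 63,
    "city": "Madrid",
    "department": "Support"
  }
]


Search criteria: {'city': 'Lima', 'age': 55}

Checking 6 records:
  Mia White: {city: Mumbai, age: 53}
  Karl White: {city: Dublin, age: 36}
  Noah Moore: {city: Lima, age: 55} <-- MATCH
  Alice Thomas: {city: Lima, age: 55} <-- MATCH
  Quinn Smith: {city: Vienna, age: 40}
  Olivia Brown: {city: Madrid, age: 63}

Matches: ["Noah Moore", "Alice Thomas"]

["Noah Moore", "Alice Thomas"]


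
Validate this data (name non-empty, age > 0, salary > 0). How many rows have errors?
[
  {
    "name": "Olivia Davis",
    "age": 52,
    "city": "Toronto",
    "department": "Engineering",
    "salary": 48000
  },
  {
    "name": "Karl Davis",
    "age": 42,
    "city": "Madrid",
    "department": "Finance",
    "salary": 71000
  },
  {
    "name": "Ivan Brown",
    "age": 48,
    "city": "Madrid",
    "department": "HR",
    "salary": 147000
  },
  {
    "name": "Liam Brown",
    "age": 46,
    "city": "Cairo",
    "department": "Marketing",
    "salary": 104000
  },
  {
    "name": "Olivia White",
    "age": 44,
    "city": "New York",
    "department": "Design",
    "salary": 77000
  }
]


Validating 5 records:
Rules: name non-empty, age > 0, salary > 0

  Row 1 (Olivia Davis): OK
  Row 2 (Karl Davis): OK
  Row 3 (Ivan Brown): OK
  Row 4 (Liam Brown): OK
  Row 5 (Olivia White): OK

Total errors: 0

0 errors
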